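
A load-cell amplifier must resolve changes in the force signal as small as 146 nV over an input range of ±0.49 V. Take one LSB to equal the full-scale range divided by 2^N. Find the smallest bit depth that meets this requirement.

Full-scale range = 0.49 V − (-0.49 V) = 0.98 V.
Required number of levels: 0.98/146 nV = 6.7123e6; smallest N with 2^N ≥ that is 23.

23 bits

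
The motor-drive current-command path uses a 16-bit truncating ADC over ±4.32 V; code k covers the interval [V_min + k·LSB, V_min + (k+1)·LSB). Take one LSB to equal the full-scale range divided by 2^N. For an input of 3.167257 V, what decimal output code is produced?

56792

Span: 4.32 V − (-4.32 V) = 8.64 V. LSB = 8.64 V / 2^16 ≈ 131.8 µV.
code = ⌊(V_in − V_min)/LSB⌋ = ⌊(V_in − V_min) × 2^16 / range⌋
     = ⌊(3.167257 − (-4.32)) × 65536 / 8.64⌋ = ⌊7.487257 × 65536/8.64⌋
     = ⌊56792.231⌋ = 56792.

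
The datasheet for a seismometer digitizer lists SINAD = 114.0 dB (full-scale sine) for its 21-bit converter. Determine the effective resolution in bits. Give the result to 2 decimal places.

18.64 bits

Inverting SNR = 6.02 N + 1.76: N_eff = (114.0 − 1.76)/6.02 = 18.6445.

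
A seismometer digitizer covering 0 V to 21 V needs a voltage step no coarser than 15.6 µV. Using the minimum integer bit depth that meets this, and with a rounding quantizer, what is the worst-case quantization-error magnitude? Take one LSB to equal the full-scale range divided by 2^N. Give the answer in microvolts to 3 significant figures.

Span = 21 V.
Required number of levels: 21/15.6 µV = 1.3462e6; smallest N with 2^N ≥ that is 21.
LSB = 21 V ÷ 2^21 = 21/2097152 V = 10.014 µV.
Half an LSB is 5.01 µV.

5.01 µV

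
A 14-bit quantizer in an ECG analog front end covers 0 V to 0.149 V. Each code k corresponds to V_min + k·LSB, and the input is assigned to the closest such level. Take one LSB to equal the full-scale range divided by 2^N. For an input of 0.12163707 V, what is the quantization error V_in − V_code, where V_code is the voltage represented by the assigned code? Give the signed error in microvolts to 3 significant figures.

Span = 0.149 V. LSB = 0.149 V / 2^14 ≈ 9.094 µV.
(0.12163707 − (0)) / LSB = 0.12163707 × 16384/0.149 = 13375.1796. Nearest integer: k = 13375.
V_code = V_min + k × range/2^14 = 0 + 13375 × 0.149/16384 = 0.12163543701 V.
V_in − V_code = 0.12163707 − (0.12163543701) = +1.63 µV.

+1.63 µV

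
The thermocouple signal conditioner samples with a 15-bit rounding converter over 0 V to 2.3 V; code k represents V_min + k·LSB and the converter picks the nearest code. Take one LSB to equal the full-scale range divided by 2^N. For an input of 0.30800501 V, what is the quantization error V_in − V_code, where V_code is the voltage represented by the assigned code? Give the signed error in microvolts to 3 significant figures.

Span = 2.3 V. LSB = 2.3 V / 2^15 ≈ 70.19 µV.
(0.30800501 − (0)) / LSB = 0.30800501 × 32768/2.3 = 4388.1340. Nearest integer: k = 4388.
Reconstructed level: 0 + 4388 × 2.3/32768 V = 0.30799560547 V.
Error = V_in − V_code = 0.30800501 − (0.30799560547) = +9.40 µV.

+9.40 µV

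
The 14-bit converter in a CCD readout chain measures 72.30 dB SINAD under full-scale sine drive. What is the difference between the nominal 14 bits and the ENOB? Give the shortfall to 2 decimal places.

Effective bits = (72.30 − 1.76)/6.02 = 11.7176.
Lost resolution: 14 − 11.7176 = 2.2824 bits.

2.28 bits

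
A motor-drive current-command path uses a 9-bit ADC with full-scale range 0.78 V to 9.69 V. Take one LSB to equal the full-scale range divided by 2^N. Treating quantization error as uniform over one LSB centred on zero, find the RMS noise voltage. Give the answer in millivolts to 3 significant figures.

5.02 mV

The full-scale span is 9.69 − (0.78) = 8.91 V.
LSB = 8.91 V / 2^9 = 17.402 mV.
V_rms = LSB/√12 = 17.402 mV / √12 = 5.02 mV.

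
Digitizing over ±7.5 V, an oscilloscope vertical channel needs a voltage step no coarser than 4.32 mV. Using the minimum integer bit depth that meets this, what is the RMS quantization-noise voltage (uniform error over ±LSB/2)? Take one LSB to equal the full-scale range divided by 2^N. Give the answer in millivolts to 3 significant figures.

Span: 7.5 V − (-7.5 V) = 15 V.
Required number of levels: 15/4.32 mV = 3472.2; smallest N with 2^N ≥ that is 12.
Step size = 15/4096 V = 3.6621 mV.
V_rms = LSB/√12 = 1.06 mV.

1.06 mV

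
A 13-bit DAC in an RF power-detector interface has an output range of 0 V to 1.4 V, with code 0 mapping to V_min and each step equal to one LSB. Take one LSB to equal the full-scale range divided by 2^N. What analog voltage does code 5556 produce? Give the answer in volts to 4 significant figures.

0.9495 V

Range is 1.4 V. LSB = 1.4 V / 2^13.
V_out = 0 + 5556 × (1.4/8192) V
      = 0 V + 0.949512 V = 0.949512 V.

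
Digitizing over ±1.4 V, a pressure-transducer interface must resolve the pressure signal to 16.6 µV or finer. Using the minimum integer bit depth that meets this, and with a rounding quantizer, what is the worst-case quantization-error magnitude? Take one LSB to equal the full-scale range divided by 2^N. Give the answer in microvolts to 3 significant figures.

Full-scale range = 1.4 V − (-1.4 V) = 2.8 V.
2.8 V / 16.6 µV = 168700. Since 2^17 = 131072 and 2^18 = 262144, N = 18.
One LSB is 2.8 V / 262144 = 10.681 µV.
Half an LSB is 5.34 µV.

5.34 µV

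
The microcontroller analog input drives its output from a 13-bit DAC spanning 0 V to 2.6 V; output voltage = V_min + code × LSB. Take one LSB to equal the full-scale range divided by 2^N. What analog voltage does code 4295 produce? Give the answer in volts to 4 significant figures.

V_FS = 2.6 V. LSB = 2.6 V / 2^13.
V_out = 0 + 4295 × (2.6/8192) V
      = 0 + 1.36316 = 1.36316 V.

1.363 V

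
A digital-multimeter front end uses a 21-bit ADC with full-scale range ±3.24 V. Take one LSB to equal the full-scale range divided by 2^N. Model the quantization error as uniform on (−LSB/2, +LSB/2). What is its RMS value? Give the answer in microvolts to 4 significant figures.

Full-scale range = 3.24 V − (-3.24 V) = 6.48 V.
Step size = 6.48/2097152 V = 3.08990 µV.
For a uniform distribution on [−LSB/2, +LSB/2], V_rms = LSB/√12 = 3.08990 µV/3.4641 = 0.8920 µV.

0.8920 µV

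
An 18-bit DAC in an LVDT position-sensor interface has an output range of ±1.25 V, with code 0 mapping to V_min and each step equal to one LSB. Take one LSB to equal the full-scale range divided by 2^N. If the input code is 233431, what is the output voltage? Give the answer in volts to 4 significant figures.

Range = 1.25 − (-1.25) = 2.5 V. LSB = 2.5 V / 2^18.
Output = V_min + (233431/262144) × range = -1.25 + 0.890469 × 2.5 V
      = -1.25 + 2.22617 = 0.976171 V.

0.9762 V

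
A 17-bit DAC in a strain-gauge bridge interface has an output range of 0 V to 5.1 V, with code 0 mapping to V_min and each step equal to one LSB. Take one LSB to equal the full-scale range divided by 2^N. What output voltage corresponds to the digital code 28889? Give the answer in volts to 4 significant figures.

Full-scale range = 5.1 V. LSB = 5.1 V / 2^17.
Output = V_min + (28889/131072) × range = 0 + 0.220406 × 5.1 V
      = 0 V + 1.12407 V = 1.12407 V.

1.124 V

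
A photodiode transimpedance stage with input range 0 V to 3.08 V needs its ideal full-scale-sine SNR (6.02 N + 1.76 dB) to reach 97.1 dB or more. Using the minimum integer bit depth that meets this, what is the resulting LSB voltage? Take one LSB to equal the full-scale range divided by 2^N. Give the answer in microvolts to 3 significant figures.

47.0 µV

Full-scale range = 3.08 V.
N ≥ (97.1 − 1.76)/6.02 = 15.837 → N_min = 16.
LSB = 3.08 V ÷ 2^16 = 3.08/65536 V = 47.0 µV.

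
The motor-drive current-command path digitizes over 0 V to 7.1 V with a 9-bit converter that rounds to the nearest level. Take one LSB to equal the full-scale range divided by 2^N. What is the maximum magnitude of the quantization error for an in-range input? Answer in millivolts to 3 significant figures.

Range is 7.1 V.
Step size = 7.1/512 V = 13.867 mV.
|e|_max = LSB/2 = 6.93 mV.

6.93 mV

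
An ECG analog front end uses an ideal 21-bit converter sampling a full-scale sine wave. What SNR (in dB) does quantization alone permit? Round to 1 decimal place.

Ideal quantization SNR: 6.02 × 21 + 1.76 dB = 128.2 dB.

128.2 dB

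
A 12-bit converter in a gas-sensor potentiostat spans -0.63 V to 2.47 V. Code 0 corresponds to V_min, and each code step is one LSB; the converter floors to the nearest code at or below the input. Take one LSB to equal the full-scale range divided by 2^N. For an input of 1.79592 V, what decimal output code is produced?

3205

Range = 2.47 − (-0.63) = 3.1 V. LSB = 3.1 V / 2^12 ≈ 0.7568 mV.
(V_in − V_min) × 2^12/range = (1.79592 − (-0.63)) × 4096/3.1 = 3205.345.
Floor → code = 3205.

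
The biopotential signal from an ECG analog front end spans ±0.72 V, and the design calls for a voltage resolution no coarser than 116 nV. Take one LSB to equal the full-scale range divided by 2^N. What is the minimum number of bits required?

Range = 0.72 − (-0.72) = 1.44 V.
Need 2^N ≥ 1.44 V / 116 nV = 1.241e7 → N_min = 24.

24 bits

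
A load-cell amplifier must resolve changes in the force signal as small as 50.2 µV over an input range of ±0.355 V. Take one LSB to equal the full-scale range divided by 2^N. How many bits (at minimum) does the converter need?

Range = 0.355 − (-0.355) = 0.71 V.
Need 2^N ≥ 0.71 V / 50.2 µV = 14140 → N_min = 14.

14 bits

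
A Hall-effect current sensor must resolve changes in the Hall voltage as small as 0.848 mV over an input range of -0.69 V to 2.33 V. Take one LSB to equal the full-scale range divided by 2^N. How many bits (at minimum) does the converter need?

Span: 2.33 V − (-0.69 V) = 3.02 V.
Required number of levels: 3.02/0.848 mV = 3561.3; smallest N with 2^N ≥ that is 12.

12 bits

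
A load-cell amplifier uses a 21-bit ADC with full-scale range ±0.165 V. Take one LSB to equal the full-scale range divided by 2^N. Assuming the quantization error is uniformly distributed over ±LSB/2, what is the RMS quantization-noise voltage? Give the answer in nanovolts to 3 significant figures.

45.4 nV

The full-scale span is 0.165 − (-0.165) = 0.33 V.
LSB = 0.33 V / 2^21 = 157.36 nV.
For a uniform distribution on [−LSB/2, +LSB/2], V_rms = LSB/√12 = 157.36 nV/3.4641 = 45.4 nV.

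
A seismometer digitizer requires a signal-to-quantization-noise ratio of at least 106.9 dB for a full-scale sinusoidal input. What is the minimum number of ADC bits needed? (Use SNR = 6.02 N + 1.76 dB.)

18 bits

N ≥ (106.9 − 1.76)/6.02 = 17.465 → N_min = 18.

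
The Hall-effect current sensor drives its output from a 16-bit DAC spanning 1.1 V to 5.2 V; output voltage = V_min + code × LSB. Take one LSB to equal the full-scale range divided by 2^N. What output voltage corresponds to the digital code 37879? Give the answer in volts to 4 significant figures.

3.470 V

Span: 5.2 V − (1.1 V) = 4.1 V. LSB = 4.1 V / 2^16.
Output = V_min + (37879/65536) × range = 1.1 + 0.577988 × 4.1 V
      = 1.1 + 2.36975 = 3.46975 V.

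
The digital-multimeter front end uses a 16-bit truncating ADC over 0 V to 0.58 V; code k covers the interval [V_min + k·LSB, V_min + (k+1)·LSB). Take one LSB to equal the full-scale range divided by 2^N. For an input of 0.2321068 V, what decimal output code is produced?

26226

Span = 0.58 V. LSB = 0.58 V / 2^16 ≈ 8.850 µV.
V_in − V_min = 0.2321068 − (0) = 0.2321068 V.
Divide by LSB: 0.2321068 × 65536/0.58 = 26226.4677.
Truncating gives code 26226.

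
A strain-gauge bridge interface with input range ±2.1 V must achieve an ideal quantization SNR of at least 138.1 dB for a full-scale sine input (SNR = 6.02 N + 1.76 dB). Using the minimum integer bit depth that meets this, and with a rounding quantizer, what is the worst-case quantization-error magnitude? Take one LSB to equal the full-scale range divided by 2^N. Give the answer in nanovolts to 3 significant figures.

250 nV

Span: 2.1 V − (-2.1 V) = 4.2 V.
Solving 6.02 N ≥ 138.1 − 1.76: N ≥ 22.648. Round up → N = 23.
One LSB is 4.2 V / 8388608 = 0.50068 µV.
Max error for round-to-nearest is LSB/2 = 250 nV.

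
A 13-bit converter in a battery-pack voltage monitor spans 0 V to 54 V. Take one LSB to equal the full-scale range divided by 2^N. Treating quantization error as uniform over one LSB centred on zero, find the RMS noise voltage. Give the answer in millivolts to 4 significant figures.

Span = 54 V.
LSB = 54 V ÷ 2^13 = 54/8192 V = 6.59180 mV.
For a uniform distribution on [−LSB/2, +LSB/2], V_rms = LSB/√12 = 6.59180 mV/3.4641 = 1.903 mV.

1.903 mV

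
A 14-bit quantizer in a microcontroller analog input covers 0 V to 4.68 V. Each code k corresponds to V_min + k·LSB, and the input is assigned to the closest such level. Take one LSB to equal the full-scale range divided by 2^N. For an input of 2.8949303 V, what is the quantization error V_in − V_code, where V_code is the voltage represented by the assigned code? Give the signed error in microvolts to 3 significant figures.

Range is 4.68 V. LSB = 4.68 V / 2^14 ≈ 285.6 µV.
(V_in − V_min)/LSB = (2.8949303 − (0)) × 16384/4.68 = 10134.7303 → nearest code k = 10135.
V_code = V_min + k × range/2^14 = 0 + 10135 × 4.68/16384 = 2.8950073242 V.
e = 2.8949303 − (2.8950073242) = −77.0 µV.

−77.0 µV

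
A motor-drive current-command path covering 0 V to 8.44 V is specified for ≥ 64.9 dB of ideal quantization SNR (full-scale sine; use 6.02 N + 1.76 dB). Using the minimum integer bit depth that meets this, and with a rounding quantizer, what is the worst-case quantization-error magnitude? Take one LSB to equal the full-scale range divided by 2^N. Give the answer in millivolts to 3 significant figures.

Span = 8.44 V.
N ≥ (64.9 − 1.76)/6.02 = 10.488 → N_min = 11.
LSB = 8.44 V ÷ 2^11 = 8.44/2048 V = 4.1211 mV.
Half an LSB is 2.06 mV.

2.06 mV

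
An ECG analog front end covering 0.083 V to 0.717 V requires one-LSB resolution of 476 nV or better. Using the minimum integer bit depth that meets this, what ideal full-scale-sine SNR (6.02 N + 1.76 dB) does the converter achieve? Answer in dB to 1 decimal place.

128.2 dB

The full-scale span is 0.717 − (0.083) = 0.634 V.
0.634 V / 476 nV = 1.332e6. Since 2^20 = 1048576 and 2^21 = 2097152, N = 21.
Ideal SNR at N = 21: 6.02·21 + 1.76 = 128.2 dB.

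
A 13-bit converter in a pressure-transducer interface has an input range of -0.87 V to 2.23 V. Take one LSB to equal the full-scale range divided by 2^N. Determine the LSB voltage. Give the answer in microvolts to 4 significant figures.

Range = 2.23 − (-0.87) = 3.1 V.
There are 2^13 = 8192 steps.
Step size = 3.1/8192 V = 378.4 µV.

378.4 µV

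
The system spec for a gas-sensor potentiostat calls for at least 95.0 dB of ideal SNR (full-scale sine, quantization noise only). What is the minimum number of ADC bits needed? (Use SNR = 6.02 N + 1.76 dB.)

N ≥ (95.0 − 1.76)/6.02 = 15.488 → N_min = 16.

16 bits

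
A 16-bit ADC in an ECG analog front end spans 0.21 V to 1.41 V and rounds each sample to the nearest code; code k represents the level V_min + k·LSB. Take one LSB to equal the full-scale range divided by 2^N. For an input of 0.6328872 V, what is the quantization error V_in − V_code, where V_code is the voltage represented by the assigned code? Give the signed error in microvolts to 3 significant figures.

Span: 1.41 V − (0.21 V) = 1.2 V. LSB = 1.2 V / 2^16 ≈ 18.31 µV.
(0.6328872 − (0.21)) / LSB = 0.4228872 × 65536/1.2 = 23095.2796. Nearest integer: k = 23095.
V_code = 0.21 + (23095/65536) × 1.2 = 0.63288208008 V.
e = 0.6328872 − (0.63288208008) = +5.12 µV.

+5.12 µV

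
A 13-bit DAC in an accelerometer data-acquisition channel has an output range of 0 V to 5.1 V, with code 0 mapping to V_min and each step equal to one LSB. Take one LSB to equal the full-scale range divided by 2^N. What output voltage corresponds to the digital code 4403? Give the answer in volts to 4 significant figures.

2.741 V

V_FS = 5.1 V. LSB = 5.1 V / 2^13.
Output = V_min + (4403/8192) × range = 0 + 0.537476 × 5.1 V
      = 0 + 2.74113 = 2.74113 V.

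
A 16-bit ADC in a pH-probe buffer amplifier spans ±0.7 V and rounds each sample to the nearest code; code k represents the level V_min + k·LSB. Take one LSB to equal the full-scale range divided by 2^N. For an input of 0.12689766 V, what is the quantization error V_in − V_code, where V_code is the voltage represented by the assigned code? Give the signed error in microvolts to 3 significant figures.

+5.57 µV

Range = 0.7 − (-0.7) = 1.4 V. LSB = 1.4 V / 2^16 ≈ 21.36 µV.
(0.12689766 − (-0.7)) / LSB = 0.82689766 × 65536/1.4 = 38708.2607. Nearest integer: k = 38708.
V_code = V_min + k × range/2^16 = -0.7 + 38708 × 1.4/65536 = 0.12689208984 V.
V_in − V_code = 0.12689766 − (0.12689208984) = +5.57 µV.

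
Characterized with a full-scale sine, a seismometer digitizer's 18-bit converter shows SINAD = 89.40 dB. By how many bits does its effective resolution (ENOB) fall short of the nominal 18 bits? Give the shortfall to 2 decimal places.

ENOB = (SINAD − 1.76)/6.02 = (89.40 − 1.76)/6.02 = 14.5581 bits.
Shortfall = 18 − 14.5581 = 3.4419 bits.

3.44 bits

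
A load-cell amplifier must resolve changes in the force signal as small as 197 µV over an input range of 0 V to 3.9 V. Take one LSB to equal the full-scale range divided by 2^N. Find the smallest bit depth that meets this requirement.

Full-scale range = 3.9 V.
Need 2^N ≥ 3.9 V / 197 µV = 19800 → N_min = 15.

15 bits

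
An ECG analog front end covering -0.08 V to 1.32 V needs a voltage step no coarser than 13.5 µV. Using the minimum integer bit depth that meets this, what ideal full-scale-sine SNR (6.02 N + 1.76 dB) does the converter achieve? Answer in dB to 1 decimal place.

104.1 dB

The full-scale span is 1.32 − (-0.08) = 1.4 V.
1.4 V / 13.5 µV = 103700. Since 2^16 = 65536 and 2^17 = 131072, N = 17.
6.02(17) + 1.76 = 104.10 dB.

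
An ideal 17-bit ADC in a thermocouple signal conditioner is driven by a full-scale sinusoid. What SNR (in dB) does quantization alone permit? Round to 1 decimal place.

104.1 dB

For an ideal N-bit converter with full-scale sine input, SNR = 6.02 N + 1.76 dB. SNR = 6.02 × 17 + 1.76 = 102.34 + 1.76 = 104.10 dB.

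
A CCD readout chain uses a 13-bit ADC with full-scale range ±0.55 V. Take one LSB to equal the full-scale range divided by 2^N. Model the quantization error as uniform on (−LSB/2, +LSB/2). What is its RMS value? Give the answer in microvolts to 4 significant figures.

Span: 0.55 V − (-0.55 V) = 1.1 V.
Step size = 1.1/8192 V = 134.277 µV.
σ_q = LSB/√12 = 134.277 µV/3.4641 = 38.76 µV.

38.76 µV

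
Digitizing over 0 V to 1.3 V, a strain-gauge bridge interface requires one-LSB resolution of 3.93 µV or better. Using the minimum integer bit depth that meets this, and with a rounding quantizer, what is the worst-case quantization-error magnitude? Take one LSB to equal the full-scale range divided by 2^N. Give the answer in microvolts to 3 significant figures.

V_FS = 1.3 V.
Need 2^N ≥ 1.3 V / 3.93 µV = 330800 → N_min = 19.
One LSB is 1.3 V / 524288 = 2.4796 µV.
|e|_max = LSB/2 = 1.24 µV.

1.24 µV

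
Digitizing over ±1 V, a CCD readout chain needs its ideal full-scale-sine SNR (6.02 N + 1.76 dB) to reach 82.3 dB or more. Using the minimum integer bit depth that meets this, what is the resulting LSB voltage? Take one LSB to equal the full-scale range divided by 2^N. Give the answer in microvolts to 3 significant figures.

Range = 1 − (-1) = 2 V.
N ≥ (82.3 − 1.76)/6.02 = 13.379 → N_min = 14.
One LSB is 2 V / 16384 = 122 µV.

122 µV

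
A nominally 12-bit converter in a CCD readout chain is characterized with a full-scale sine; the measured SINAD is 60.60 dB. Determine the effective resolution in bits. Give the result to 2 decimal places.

ENOB = (SINAD − 1.76) / 6.02 = (60.60 − 1.76) / 6.02 = 58.84 / 6.02 = 9.7741.

9.77 bits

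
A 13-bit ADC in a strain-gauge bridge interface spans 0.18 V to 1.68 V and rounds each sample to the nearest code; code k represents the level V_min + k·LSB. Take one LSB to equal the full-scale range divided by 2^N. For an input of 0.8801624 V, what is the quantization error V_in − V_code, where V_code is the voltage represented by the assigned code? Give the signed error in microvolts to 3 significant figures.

Range = 1.68 − (0.18) = 1.5 V. LSB = 1.5 V / 2^13 ≈ 183.1 µV.
(0.8801624 − (0.18)) / LSB = 0.7001624 × 8192/1.5 = 3823.8203. Nearest integer: k = 3824.
Reconstructed level: 0.18 + 3824 × 1.5/8192 V = 0.8801953125 V.
V_in − V_code = 0.8801624 − (0.8801953125) = −32.9 µV.

−32.9 µV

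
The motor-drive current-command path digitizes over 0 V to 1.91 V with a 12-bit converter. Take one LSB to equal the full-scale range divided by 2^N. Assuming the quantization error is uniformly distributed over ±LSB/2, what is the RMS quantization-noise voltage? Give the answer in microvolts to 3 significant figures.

Range is 1.91 V.
One LSB is 1.91 V / 4096 = 466.31 µV.
σ_q = LSB/√12 = 466.31 µV/3.4641 = 135 µV.

135 µV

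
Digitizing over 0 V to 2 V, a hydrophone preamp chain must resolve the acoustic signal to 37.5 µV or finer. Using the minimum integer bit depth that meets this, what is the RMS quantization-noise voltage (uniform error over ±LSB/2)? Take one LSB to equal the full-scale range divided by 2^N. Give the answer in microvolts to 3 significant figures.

8.81 µV

V_FS = 2 V.
Need 2^N ≥ 2 V / 37.5 µV = 53330 → N_min = 16.
Step size = 2/65536 V = 30.518 µV.
σ_q = LSB/√12 = 30.518 µV/3.4641 = 8.81 µV.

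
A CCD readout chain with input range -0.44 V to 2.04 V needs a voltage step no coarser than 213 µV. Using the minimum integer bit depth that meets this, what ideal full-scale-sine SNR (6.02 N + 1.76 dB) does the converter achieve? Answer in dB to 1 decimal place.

86.0 dB

Range = 2.04 − (-0.44) = 2.48 V.
Levels needed ≥ 2.48/213 µV = 11640. 2^14 = 16384 suffices, so N_min = 14.
Ideal SNR at N = 14: 6.02·14 + 1.76 = 86.0 dB.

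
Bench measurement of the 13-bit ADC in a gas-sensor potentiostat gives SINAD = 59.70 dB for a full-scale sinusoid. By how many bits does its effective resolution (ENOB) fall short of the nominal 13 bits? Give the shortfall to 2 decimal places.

Effective bits = (59.70 − 1.76)/6.02 = 9.6246.
Shortfall = 13 − 9.6246 = 3.3754 bits.

3.38 bits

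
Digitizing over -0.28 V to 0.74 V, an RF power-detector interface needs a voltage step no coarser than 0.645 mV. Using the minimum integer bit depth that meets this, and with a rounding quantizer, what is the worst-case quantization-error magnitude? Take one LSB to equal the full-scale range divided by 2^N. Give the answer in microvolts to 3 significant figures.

Full-scale range = 0.74 V − (-0.28 V) = 1.02 V.
1.02 V / 0.645 mV = 1581. Since 2^10 = 1024 and 2^11 = 2048, N = 11.
LSB = 1.02 V / 2^11 = 498.05 µV.
Half an LSB is 249 µV.

249 µV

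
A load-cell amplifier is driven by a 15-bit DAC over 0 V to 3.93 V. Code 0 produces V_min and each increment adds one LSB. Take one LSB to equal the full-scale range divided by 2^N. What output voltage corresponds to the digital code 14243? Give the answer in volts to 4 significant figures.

1.708 V

Full-scale range = 3.93 V. LSB = 3.93 V / 2^15.
V_out = V_min + code × LSB = 0 V + 14243 × 3.93 V / 32768
      = 0 V + 1.70822 V = 1.70822 V.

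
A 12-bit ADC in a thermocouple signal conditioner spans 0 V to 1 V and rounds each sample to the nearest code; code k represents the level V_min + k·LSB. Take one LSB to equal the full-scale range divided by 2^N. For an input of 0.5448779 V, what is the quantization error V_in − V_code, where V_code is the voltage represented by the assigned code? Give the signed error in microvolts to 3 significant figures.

Range is 1 V. LSB = 1 V / 2^12 ≈ 244.1 µV.
(V_in − V_min)/LSB = (0.5448779 − (0)) × 4096/1 = 2231.8199 → nearest code k = 2232.
Reconstructed level: 0 + 2232 × 1/4096 V = 0.5449218750 V.
e = 0.5448779 − (0.5449218750) = −44.0 µV.

−44.0 µV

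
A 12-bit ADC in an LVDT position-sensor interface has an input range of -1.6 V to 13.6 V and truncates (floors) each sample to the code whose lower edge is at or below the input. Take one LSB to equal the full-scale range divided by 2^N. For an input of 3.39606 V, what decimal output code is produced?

Span: 13.6 V − (-1.6 V) = 15.2 V. LSB = 15.2 V / 2^12 ≈ 3.711 mV.
(V_in − V_min) × 2^12/range = (3.39606 − (-1.6)) × 4096/15.2 = 1346.307.
Floor → code = 1346.

1346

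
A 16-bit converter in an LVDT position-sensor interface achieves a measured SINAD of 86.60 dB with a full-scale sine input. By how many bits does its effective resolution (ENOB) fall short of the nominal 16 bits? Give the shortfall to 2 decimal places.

1.91 bits

ENOB = (SINAD − 1.76)/6.02 = (86.60 − 1.76)/6.02 = 14.0930 bits.
16 − 14.0930 = 1.91 bits below nominal.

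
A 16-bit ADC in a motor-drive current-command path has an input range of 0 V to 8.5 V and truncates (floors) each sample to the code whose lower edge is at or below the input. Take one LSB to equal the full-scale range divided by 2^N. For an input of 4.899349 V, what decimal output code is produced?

V_FS = 8.5 V. LSB = 8.5 V / 2^16 ≈ 129.7 µV.
V_in − V_min = 4.899349 − (0) = 4.899349 V.
Divide by LSB: 4.899349 × 65536/8.5 = 37774.5572.
Truncating gives code 37774.

37774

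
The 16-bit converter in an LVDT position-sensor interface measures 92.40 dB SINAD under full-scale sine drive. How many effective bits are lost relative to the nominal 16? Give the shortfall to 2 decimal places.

ENOB = (SINAD − 1.76)/6.02 = (92.40 − 1.76)/6.02 = 15.0565 bits.
Lost resolution: 16 − 15.0565 = 0.9435 bits.

0.94 bits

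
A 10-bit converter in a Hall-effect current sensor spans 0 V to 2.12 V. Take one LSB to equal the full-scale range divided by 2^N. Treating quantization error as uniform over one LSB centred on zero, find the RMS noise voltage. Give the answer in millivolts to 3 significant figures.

0.598 mV

V_FS = 2.12 V.
One LSB is 2.12 V / 1024 = 2.0703 mV.
For a uniform distribution on [−LSB/2, +LSB/2], V_rms = LSB/√12 = 2.0703 mV/3.4641 = 0.598 mV.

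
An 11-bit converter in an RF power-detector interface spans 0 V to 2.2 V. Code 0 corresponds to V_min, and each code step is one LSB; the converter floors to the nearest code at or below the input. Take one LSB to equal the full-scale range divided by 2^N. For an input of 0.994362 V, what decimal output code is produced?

925

Range is 2.2 V. LSB = 2.2 V / 2^11 ≈ 1.074 mV.
V_in − V_min = 0.994362 − (0) = 0.994362 V.
Divide by LSB: 0.994362 × 2048/2.2 = 925.6606.
Truncating gives code 925.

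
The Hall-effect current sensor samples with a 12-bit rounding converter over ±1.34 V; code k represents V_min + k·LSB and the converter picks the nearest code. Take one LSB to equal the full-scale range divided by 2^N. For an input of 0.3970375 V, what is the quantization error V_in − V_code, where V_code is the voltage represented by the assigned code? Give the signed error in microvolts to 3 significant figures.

Span: 1.34 V − (-1.34 V) = 2.68 V. LSB = 2.68 V / 2^12 ≈ 0.6543 mV.
Position in LSBs: (0.3970375 − (-1.34)) × 4096/2.68 = 2654.8155; rounding gives k = 2655.
Reconstructed level: -1.34 + 2655 × 2.68/4096 V = 0.3971582031 V.
Error = V_in − V_code = 0.3970375 − (0.3971582031) = −121 µV.

−121 µV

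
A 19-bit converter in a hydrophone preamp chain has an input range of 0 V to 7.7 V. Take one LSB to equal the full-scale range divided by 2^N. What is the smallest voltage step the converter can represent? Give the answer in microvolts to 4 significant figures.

14.69 µV

Range is 7.7 V.
Number of codes = 2^19 = 524288.
LSB = 7.7 V ÷ 2^19 = 7.7/524288 V = 14.69 µV.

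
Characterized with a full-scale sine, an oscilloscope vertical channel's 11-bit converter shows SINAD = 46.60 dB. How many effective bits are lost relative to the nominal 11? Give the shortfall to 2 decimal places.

Effective bits = (46.60 − 1.76)/6.02 = 7.4485.
Shortfall = 11 − 7.4485 = 3.5515 bits.

3.55 bits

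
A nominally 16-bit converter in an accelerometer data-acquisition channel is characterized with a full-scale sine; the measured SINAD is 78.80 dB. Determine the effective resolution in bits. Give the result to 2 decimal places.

ENOB = (SINAD − 1.76) / 6.02 = (78.80 − 1.76) / 6.02 = 77.04 / 6.02 = 12.7973.

12.80 bits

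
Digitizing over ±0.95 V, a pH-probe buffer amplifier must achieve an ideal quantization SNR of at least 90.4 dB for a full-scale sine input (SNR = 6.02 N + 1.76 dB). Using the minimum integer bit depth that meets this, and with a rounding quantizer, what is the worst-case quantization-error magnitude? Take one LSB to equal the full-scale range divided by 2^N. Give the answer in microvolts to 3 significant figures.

Span: 0.95 V − (-0.95 V) = 1.9 V.
6.02 N + 1.76 ≥ 90.4 gives N ≥ 14.724, so the minimum integer is 15.
LSB = 1.9 V ÷ 2^15 = 1.9/32768 V = 57.983 µV.
Max error for round-to-nearest is LSB/2 = 29.0 µV.

29.0 µV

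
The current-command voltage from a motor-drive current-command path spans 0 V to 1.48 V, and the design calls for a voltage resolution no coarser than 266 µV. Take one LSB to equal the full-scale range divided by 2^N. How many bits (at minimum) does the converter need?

13 bits

Range is 1.48 V.
Need 2^N ≥ 1.48 V / 266 µV = 5564 → N_min = 13.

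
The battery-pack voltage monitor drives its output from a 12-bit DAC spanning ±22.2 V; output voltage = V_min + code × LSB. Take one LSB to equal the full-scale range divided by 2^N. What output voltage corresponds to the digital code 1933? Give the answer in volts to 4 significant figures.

-1.247 V

The full-scale span is 22.2 − (-22.2) = 44.4 V. LSB = 44.4 V / 2^12.
V_out = -22.2 + 1933 × (44.4/4096) V
      = -22.2 + 20.9534 = -1.24658 V.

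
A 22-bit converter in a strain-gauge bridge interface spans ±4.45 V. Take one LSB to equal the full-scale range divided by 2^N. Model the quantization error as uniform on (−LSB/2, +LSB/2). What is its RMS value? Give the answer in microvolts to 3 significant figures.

0.613 µV

Range = 4.45 − (-4.45) = 8.9 V.
LSB = 8.9 V / 2^22 = 2.1219 µV.
RMS of a uniform error over width LSB is LSB/√12 = 0.613 µV.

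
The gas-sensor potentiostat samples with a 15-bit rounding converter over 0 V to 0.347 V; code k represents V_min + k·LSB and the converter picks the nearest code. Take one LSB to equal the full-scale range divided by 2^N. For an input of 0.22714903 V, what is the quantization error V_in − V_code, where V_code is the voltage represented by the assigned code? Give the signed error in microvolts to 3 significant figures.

+2.12 µV

V_FS = 0.347 V. LSB = 0.347 V / 2^15 ≈ 10.59 µV.
(0.22714903 − (0)) / LSB = 0.22714903 × 32768/0.347 = 21450.2000. Nearest integer: k = 21450.
V_code = V_min + k × range/2^15 = 0 + 21450 × 0.347/32768 = 0.22714691162 V.
Error = V_in − V_code = 0.22714903 − (0.22714691162) = +2.12 µV.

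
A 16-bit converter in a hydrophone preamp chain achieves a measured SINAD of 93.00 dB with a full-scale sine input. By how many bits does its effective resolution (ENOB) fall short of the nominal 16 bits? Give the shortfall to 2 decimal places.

Effective bits = (93.00 − 1.76)/6.02 = 15.1561.
16 − 15.1561 = 0.84 bits below nominal.

0.84 bits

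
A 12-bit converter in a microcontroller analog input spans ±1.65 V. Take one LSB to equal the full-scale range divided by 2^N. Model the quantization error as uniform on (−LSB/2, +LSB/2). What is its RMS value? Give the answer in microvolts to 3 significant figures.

Full-scale range = 1.65 V − (-1.65 V) = 3.3 V.
LSB = 3.3 V ÷ 2^12 = 3.3/4096 V = 0.80566 mV.
For a uniform distribution on [−LSB/2, +LSB/2], V_rms = LSB/√12 = 0.80566 mV/3.4641 = 233 µV.

233 µV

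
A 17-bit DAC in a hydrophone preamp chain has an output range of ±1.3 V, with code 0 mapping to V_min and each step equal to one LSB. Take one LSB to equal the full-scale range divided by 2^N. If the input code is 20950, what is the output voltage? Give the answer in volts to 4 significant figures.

-0.8844 V

Span: 1.3 V − (-1.3 V) = 2.6 V. LSB = 2.6 V / 2^17.
V_out = -1.3 + 20950 × (2.6/131072) V
      = -1.3 + 0.415573 = -0.884427 V.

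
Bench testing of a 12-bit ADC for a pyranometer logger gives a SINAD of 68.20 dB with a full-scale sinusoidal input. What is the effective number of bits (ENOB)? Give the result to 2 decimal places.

ENOB = (SINAD − 1.76) / 6.02 = (68.20 − 1.76) / 6.02 = 66.44 / 6.02 = 11.0365.

11.04 bits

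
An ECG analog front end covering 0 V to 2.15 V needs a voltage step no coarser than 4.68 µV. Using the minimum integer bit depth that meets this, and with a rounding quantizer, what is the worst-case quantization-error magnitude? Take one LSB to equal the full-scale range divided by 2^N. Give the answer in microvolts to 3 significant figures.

Span = 2.15 V.
Levels needed ≥ 2.15/4.68 µV = 459400. 2^19 = 524288 suffices, so N_min = 19.
LSB = 2.15 V / 2^19 = 4.1008 µV.
Max error for round-to-nearest is LSB/2 = 2.05 µV.

2.05 µV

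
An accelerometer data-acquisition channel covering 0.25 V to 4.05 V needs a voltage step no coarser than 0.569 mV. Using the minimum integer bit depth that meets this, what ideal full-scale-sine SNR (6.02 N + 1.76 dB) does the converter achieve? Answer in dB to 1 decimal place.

The full-scale span is 4.05 − (0.25) = 3.8 V.
Levels needed ≥ 3.8/0.569 mV = 6678. 2^13 = 8192 suffices, so N_min = 13.
6.02(13) + 1.76 = 80.02 dB.

80.0 dB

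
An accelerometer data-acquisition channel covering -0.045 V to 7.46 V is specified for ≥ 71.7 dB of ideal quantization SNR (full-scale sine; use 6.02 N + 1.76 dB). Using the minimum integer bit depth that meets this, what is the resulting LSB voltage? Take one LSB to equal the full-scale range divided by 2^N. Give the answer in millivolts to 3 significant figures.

Span: 7.46 V − (-0.045 V) = 7.505 V.
6.02 N + 1.76 ≥ 71.7 gives N ≥ 11.618, so the minimum integer is 12.
LSB = 7.505 V / 2^12 = 1.83 mV.

1.83 mV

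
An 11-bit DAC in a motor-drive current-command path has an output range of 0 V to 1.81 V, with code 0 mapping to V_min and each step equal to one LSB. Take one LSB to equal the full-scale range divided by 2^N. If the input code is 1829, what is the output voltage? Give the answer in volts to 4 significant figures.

Full-scale range = 1.81 V. LSB = 1.81 V / 2^11.
V_out = V_min + code × LSB = 0 V + 1829 × 1.81 V / 2048
      = 0 V + 1.61645 V = 1.61645 V.

1.616 V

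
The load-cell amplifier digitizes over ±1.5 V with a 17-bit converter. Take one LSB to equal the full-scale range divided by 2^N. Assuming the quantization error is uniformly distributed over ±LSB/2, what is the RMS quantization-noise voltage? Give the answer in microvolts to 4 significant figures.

6.607 µV

The full-scale span is 1.5 − (-1.5) = 3 V.
LSB = 3 V / 2^17 = 22.8882 µV.
For a uniform distribution on [−LSB/2, +LSB/2], V_rms = LSB/√12 = 22.8882 µV/3.4641 = 6.607 µV.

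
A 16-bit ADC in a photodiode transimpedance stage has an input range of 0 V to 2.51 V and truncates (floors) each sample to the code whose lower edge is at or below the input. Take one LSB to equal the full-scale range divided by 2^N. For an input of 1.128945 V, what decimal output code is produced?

Full-scale range = 2.51 V. LSB = 2.51 V / 2^16 ≈ 38.30 µV.
(V_in − V_min) × 2^16/range = (1.128945 − (0)) × 65536/2.51 = 29476.709.
Floor → code = 29476.

29476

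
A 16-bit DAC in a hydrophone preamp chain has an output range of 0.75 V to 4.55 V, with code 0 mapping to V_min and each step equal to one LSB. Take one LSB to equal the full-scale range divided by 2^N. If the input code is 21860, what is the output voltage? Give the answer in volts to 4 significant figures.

Range = 4.55 − (0.75) = 3.8 V. LSB = 3.8 V / 2^16.
V_out = V_min + code × LSB = 0.75 V + 21860 × 3.8 V / 65536
      = 0.75 V + 1.26752 V = 2.01752 V.

2.018 V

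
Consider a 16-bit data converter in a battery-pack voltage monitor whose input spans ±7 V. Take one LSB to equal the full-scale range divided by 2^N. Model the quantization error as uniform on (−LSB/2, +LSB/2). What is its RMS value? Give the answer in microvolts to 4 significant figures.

61.67 µV

Full-scale range = 7 V − (-7 V) = 14 V.
LSB = 14 V ÷ 2^16 = 14/65536 V = 213.623 µV.
σ_q = LSB/√12 = 213.623 µV/3.4641 = 61.67 µV.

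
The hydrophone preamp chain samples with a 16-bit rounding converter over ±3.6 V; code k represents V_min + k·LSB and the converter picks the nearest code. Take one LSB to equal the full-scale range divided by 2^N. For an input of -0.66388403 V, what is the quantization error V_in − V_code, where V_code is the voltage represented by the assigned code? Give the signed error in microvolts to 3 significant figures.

+19.8 µV

Full-scale range = 3.6 V − (-3.6 V) = 7.2 V. LSB = 7.2 V / 2^16 ≈ 109.9 µV.
(V_in − V_min)/LSB = (-0.66388403 − (-3.6)) × 65536/7.2 = 26725.1800 → nearest code k = 26725.
V_code = -3.6 + (26725/65536) × 7.2 = -0.66390380859 V.
V_in − V_code = -0.66388403 − (-0.66390380859) = +19.8 µV.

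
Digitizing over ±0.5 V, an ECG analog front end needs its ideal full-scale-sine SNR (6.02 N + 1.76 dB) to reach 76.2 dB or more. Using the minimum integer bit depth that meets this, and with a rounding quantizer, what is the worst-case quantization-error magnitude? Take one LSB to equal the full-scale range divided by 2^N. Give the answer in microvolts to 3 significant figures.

Range = 0.5 − (-0.5) = 1 V.
Required N = ⌈(76.2 − 1.76)/6.02⌉ = ⌈12.365⌉ = 13.
LSB = 1 V ÷ 2^13 = 1/8192 V = 122.07 µV.
Max error for round-to-nearest is LSB/2 = 61.0 µV.

61.0 µV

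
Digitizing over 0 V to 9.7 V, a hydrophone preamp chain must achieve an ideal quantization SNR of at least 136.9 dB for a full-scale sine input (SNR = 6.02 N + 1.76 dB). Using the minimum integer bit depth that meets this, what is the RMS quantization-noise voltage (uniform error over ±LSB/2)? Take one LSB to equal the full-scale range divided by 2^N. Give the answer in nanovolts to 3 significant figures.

334 nV

Range is 9.7 V.
Required N = ⌈(136.9 − 1.76)/6.02⌉ = ⌈22.449⌉ = 23.
One LSB is 9.7 V / 8388608 = 1.1563 µV.
V_rms = LSB/√12 = 334 nV.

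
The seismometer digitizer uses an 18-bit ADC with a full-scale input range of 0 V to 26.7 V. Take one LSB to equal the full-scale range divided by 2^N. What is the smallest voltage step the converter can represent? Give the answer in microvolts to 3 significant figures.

102 µV

Range is 26.7 V.
Number of codes = 2^18 = 262144.
Step size = 26.7/262144 V = 102 µV.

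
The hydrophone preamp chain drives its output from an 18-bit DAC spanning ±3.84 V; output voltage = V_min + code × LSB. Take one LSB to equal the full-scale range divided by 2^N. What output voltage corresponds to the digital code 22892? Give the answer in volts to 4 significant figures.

Range = 3.84 − (-3.84) = 7.68 V. LSB = 7.68 V / 2^18.
V_out = -3.84 + 22892 × (7.68/262144) V
      = -3.84 V + 0.670664 V = -3.16934 V.

-3.169 V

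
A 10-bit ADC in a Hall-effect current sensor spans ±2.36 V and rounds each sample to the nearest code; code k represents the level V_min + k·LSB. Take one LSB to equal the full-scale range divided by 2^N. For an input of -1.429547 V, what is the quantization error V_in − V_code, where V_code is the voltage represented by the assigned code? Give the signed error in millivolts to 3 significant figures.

Full-scale range = 2.36 V − (-2.36 V) = 4.72 V. LSB = 4.72 V / 2^10 ≈ 4.609 mV.
(V_in − V_min)/LSB = (-1.429547 − (-2.36)) × 1024/4.72 = 201.8610 → nearest code k = 202.
Reconstructed level: -2.36 + 202 × 4.72/1024 V = -1.428906250 V.
V_in − V_code = -1.429547 − (-1.428906250) = −0.641 mV.

−0.641 mV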